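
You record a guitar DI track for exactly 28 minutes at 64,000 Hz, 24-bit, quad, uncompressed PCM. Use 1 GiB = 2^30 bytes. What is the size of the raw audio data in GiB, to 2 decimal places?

1.20 GiB

Duration = exactly 28 minutes = 1,680 s.
Bytes = 64,000 samples/s × 1,680 s × 3 bytes/sample × 4 ch = 1,290,240,000 bytes.
1,290,240,000 / 1,073,741,824 = 1.20 GiB.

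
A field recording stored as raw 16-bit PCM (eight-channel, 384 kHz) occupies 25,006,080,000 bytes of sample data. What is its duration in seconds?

4,070 seconds

Byte rate = 384,000 × 2 × 8 = 6,144,000 bytes/s.
Duration = 25,006,080,000 / 6,144,000 = 4,070 s.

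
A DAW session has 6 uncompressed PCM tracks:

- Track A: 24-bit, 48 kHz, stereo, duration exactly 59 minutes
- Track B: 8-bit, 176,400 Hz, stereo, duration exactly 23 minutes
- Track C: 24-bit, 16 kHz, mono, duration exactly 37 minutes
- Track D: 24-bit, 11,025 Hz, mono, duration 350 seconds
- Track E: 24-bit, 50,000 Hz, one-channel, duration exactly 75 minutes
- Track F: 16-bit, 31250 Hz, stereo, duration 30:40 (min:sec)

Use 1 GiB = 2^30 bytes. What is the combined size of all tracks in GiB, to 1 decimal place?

2.4 GiB

Track A: exactly 59 minutes = 3,540 s; 48,000 × 3,540 × 3 × 2 = 1,019,520,000 bytes.
Track B: exactly 23 minutes = 1,380 s; 176,400 × 1,380 × 1 × 2 = 486,864,000 bytes.
Track C: exactly 37 minutes = 2,220 s; 16,000 × 2,220 × 3 × 1 = 106,560,000 bytes.
Track D: 11,025 × 350 × 3 × 1 = 11,576,250 bytes.
Track E: exactly 75 minutes = 4,500 s; 50,000 × 4,500 × 3 × 1 = 675,000,000 bytes.
Track F: 30:40 (min:sec) = 1,840 s; 31,250 × 1,840 × 2 × 2 = 230,000,000 bytes.
Total = 2,529,520,250 bytes = 2.4 GiB.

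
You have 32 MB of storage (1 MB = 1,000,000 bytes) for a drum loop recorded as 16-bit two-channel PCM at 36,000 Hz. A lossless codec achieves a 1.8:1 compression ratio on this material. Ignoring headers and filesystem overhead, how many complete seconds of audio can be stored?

Uncompressed byte rate = 36,000 × 2 × 2 = 144,000 bytes/s.
After 1.8:1 compression, effective rate ≈ 80000 bytes/s.
Capacity = 32 × 1,000,000 = 32,000,000 bytes.
32,000,000 / effective rate ≈ 400 s → 400 seconds.

400 seconds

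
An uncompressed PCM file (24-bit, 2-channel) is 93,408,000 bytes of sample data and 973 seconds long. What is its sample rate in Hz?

Bytes = sample_rate × seconds × bytes_per_sample × channels.
sample_rate = 93,408,000 / (973 × 3 × 2) = 93,408,000 / 5,838 = 16,000 Hz.

16,000 Hz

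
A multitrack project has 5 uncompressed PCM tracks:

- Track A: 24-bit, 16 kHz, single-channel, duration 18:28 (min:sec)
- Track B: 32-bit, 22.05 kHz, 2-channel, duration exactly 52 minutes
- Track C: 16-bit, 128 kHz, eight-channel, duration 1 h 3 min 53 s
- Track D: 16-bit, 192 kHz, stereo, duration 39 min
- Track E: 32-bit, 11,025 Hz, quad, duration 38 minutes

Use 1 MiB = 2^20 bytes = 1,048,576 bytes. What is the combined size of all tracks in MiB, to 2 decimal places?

Track A: 18:28 (min:sec) = 1,108 s; 16,000 × 1,108 × 3 × 1 = 53,184,000 bytes.
Track B: exactly 52 minutes = 3,120 s; 22,050 × 3,120 × 4 × 2 = 550,368,000 bytes.
Track C: 1 h 3 min 53 s = 3,833 s; 128,000 × 3,833 × 2 × 8 = 7,849,984,000 bytes.
Track D: 39 min = 2,340 s; 192,000 × 2,340 × 2 × 2 = 1,797,120,000 bytes.
Track E: 38 minutes = 2,280 s; 11,025 × 2,280 × 4 × 4 = 402,192,000 bytes.
Total = 10,652,848,000 bytes = 10159.35 MiB.

10159.35 MiB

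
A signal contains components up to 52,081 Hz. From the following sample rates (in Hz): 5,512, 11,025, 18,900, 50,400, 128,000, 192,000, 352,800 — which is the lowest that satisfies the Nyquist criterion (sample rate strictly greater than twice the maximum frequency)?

128,000 Hz

Need sample rate > 2 × 52,081 = 104,162 Hz.
Lowest listed rate above 104,162 Hz is 128,000 Hz.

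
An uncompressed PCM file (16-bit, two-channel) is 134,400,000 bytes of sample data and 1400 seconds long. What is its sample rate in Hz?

Bytes = sample_rate × seconds × bytes_per_sample × channels.
sample_rate = 134,400,000 / (1,400 × 2 × 2) = 134,400,000 / 5,600 = 24,000 Hz.

24,000 Hz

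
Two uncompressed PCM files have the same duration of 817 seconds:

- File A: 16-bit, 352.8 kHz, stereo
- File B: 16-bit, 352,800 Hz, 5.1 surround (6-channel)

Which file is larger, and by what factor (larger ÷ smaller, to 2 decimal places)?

File B, by a factor of 3.00

File A: 352,800 × 2 × 2 = 1,411,200 bytes/s.
File B: 352,800 × 2 × 6 = 4,233,600 bytes/s.
File B is larger; ratio = 3,458,851,200 / 1,152,950,400 = 3.00.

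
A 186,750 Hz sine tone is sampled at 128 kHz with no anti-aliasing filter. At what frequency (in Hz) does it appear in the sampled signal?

58,750 Hz

Nyquist = 128,000/2 = 64,000 Hz; 186,750 Hz exceeds it.
Alias = |186,750 − 1×128,000| = |186,750 − 128,000| = 58,750 Hz.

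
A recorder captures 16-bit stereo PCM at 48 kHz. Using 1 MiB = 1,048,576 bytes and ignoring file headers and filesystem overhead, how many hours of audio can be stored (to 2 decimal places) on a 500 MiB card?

0.76 hours

Uncompressed byte rate = 48,000 × 2 × 2 = 192,000 bytes/s.
Capacity = 500 × 1,048,576 = 524,288,000 bytes.
524,288,000 / 192,000 ≈ 2730.67 s → 0.76 hours.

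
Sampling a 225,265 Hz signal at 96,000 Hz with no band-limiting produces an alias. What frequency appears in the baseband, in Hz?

Nyquist = 96,000/2 = 48,000 Hz; 225,265 Hz exceeds it.
Alias = |225,265 − 2×96,000| = |225,265 − 192,000| = 33,265 Hz.

33,265 Hz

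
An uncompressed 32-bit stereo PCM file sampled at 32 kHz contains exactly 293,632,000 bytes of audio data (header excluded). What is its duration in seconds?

Byte rate = 32,000 × 4 × 2 = 256,000 bytes/s.
Duration = 293,632,000 / 256,000 = 1,147 s.

1,147 seconds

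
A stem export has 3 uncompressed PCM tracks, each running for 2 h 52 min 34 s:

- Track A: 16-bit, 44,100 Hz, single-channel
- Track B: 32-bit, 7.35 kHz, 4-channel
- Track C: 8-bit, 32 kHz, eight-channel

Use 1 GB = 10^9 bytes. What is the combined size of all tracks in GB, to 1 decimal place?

2 h 52 min 34 s = 10,354 s.
Track A: 44,100 × 10,354 × 2 × 1 = 913,222,800 bytes.
Track B: 7,350 × 10,354 × 4 × 4 = 1,217,630,400 bytes.
Track C: 32,000 × 10,354 × 1 × 8 = 2,650,624,000 bytes.
Total = 4,781,477,200 bytes = 4.8 GB.

4.8 GB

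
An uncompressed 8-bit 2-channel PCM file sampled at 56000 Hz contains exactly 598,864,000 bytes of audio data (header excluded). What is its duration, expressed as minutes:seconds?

Byte rate = 56,000 × 1 × 2 = 112,000 bytes/s.
Duration = 598,864,000 / 112,000 = 5,347 s.
5,347 s = 89:07.

89:07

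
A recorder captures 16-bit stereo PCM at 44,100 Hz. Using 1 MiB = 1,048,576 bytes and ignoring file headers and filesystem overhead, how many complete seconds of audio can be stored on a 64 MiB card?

Uncompressed byte rate = 44,100 × 2 × 2 = 176,400 bytes/s.
Capacity = 64 × 1,048,576 = 67,108,864 bytes.
67,108,864 / 176,400 ≈ 380.44 s → 380 seconds.

380 seconds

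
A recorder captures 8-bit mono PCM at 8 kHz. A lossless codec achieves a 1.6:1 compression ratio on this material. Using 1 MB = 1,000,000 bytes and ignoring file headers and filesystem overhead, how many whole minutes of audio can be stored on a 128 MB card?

426 minutes

Uncompressed byte rate = 8,000 × 1 × 1 = 8,000 bytes/s.
After 1.6:1 compression, effective rate ≈ 5000 bytes/s.
Capacity = 128 × 1,000,000 = 128,000,000 bytes.
128,000,000 / effective rate ≈ 25600 s → 426 minutes.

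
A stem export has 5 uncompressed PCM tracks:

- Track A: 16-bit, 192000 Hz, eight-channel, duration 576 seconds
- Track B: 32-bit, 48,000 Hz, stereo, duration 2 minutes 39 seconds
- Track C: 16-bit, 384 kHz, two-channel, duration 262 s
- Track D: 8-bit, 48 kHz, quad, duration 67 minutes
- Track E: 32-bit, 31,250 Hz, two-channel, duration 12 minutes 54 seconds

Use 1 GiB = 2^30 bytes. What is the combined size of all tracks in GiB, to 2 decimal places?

2.98 GiB

Track A: 192,000 × 576 × 2 × 8 = 1,769,472,000 bytes.
Track B: 2 minutes 39 seconds = 159 s; 48,000 × 159 × 4 × 2 = 61,056,000 bytes.
Track C: 384,000 × 262 × 2 × 2 = 402,432,000 bytes.
Track D: 67 minutes = 4,020 s; 48,000 × 4,020 × 1 × 4 = 771,840,000 bytes.
Track E: 12 minutes 54 seconds = 774 s; 31,250 × 774 × 4 × 2 = 193,500,000 bytes.
Total = 3,198,300,000 bytes = 2.98 GiB.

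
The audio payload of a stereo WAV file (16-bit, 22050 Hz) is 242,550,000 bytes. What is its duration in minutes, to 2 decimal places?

45.83 minutes

Byte rate = 22,050 × 2 × 2 = 88,200 bytes/s.
Duration = 242,550,000 / 88,200 = 2,750 s.
2,750 s / 60 = 45.83 minutes.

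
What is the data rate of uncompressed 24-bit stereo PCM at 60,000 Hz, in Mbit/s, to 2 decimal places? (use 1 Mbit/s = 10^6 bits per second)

2.88 Mbit/s

Bit rate = 60,000 × 24 × 2 = 2,880,000 bits/s.
= 2.88 Mbit/s.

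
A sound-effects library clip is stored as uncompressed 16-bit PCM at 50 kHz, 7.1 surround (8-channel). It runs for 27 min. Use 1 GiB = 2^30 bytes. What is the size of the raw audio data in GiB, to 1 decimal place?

1.2 GiB

Duration = 27 min = 1,620 s.
Bytes = 50,000 samples/s × 1,620 s × 2 bytes/sample × 8 ch = 1,296,000,000 bytes.
1,296,000,000 / 1,073,741,824 = 1.2 GiB.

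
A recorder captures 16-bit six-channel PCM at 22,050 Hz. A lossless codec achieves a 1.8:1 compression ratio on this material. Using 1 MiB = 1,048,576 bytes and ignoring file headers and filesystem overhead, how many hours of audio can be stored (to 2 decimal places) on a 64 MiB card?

Uncompressed byte rate = 22,050 × 2 × 6 = 264,600 bytes/s.
After 1.8:1 compression, effective rate ≈ 147000 bytes/s.
Capacity = 64 × 1,048,576 = 67,108,864 bytes.
67,108,864 / effective rate ≈ 456.52 s → 0.13 hours.

0.13 hours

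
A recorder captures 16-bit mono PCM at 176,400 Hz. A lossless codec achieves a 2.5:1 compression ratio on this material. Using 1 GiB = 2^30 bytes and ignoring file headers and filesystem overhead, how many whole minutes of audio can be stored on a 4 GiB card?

507 minutes

Uncompressed byte rate = 176,400 × 2 × 1 = 352,800 bytes/s.
After 2.5:1 compression, effective rate ≈ 141120 bytes/s.
Capacity = 4 × 1,073,741,824 = 4,294,967,296 bytes.
4,294,967,296 / effective rate ≈ 30434.86 s → 507 minutes.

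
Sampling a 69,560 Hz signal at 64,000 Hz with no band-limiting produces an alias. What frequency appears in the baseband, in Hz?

5,560 Hz

Nyquist = 64,000/2 = 32,000 Hz; 69,560 Hz exceeds it.
Alias = |69,560 − 1×64,000| = |69,560 − 64,000| = 5,560 Hz.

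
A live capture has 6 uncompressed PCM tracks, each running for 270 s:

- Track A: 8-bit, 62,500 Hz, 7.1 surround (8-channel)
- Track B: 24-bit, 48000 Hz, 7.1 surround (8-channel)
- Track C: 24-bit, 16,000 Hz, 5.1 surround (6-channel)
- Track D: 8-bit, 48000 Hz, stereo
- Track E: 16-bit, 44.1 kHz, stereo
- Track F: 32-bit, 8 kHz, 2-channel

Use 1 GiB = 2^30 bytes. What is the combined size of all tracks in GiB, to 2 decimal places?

Track A: 62,500 × 270 × 1 × 8 = 135,000,000 bytes.
Track B: 48,000 × 270 × 3 × 8 = 311,040,000 bytes.
Track C: 16,000 × 270 × 3 × 6 = 77,760,000 bytes.
Track D: 48,000 × 270 × 1 × 2 = 25,920,000 bytes.
Track E: 44,100 × 270 × 2 × 2 = 47,628,000 bytes.
Track F: 8,000 × 270 × 4 × 2 = 17,280,000 bytes.
Total = 614,628,000 bytes = 0.57 GiB.

0.57 GiB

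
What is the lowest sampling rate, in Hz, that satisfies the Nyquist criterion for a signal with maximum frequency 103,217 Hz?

206,434 Hz

Minimum sample rate = 2 × 103,217 Hz = 206,434 Hz.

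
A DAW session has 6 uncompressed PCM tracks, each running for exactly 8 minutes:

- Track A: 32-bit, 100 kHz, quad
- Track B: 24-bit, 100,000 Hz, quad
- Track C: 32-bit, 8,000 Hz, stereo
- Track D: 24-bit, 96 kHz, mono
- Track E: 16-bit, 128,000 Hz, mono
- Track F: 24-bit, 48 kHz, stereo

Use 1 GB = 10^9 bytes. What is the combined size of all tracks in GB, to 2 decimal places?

1.77 GB

exactly 8 minutes = 480 s.
Track A: 100,000 × 480 × 4 × 4 = 768,000,000 bytes.
Track B: 100,000 × 480 × 3 × 4 = 576,000,000 bytes.
Track C: 8,000 × 480 × 4 × 2 = 30,720,000 bytes.
Track D: 96,000 × 480 × 3 × 1 = 138,240,000 bytes.
Track E: 128,000 × 480 × 2 × 1 = 122,880,000 bytes.
Track F: 48,000 × 480 × 3 × 2 = 138,240,000 bytes.
Total = 1,774,080,000 bytes = 1.77 GB.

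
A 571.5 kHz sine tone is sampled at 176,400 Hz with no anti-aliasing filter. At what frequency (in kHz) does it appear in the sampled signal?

Nyquist = 176,400/2 = 88,200 Hz; 571,500 Hz exceeds it.
Alias = |571,500 − 3×176,400| = |571,500 − 529,200| = 42,300 Hz = 42.3 kHz.

42.3 kHz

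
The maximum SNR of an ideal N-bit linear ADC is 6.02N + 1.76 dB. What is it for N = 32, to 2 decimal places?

6.02 × 32 + 1.76 = 194.40 dB.

194.40 dB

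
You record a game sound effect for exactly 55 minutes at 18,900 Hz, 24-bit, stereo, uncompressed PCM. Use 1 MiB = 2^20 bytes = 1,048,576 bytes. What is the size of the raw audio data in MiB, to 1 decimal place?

356.9 MiB

Duration = exactly 55 minutes = 3,300 s.
Bytes = 18,900 samples/s × 3,300 s × 3 bytes/sample × 2 ch = 374,220,000 bytes.
374,220,000 / 1,048,576 = 356.9 MiB.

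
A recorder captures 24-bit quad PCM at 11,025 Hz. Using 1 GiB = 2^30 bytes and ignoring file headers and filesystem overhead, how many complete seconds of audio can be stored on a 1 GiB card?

Uncompressed byte rate = 11,025 × 3 × 4 = 132,300 bytes/s.
Capacity = 1 × 1,073,741,824 = 1,073,741,824 bytes.
1,073,741,824 / 132,300 ≈ 8115.96 s → 8,115 seconds.

8,115 seconds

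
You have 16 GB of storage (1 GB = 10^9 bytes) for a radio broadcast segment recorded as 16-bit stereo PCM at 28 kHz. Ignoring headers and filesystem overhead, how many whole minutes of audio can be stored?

Uncompressed byte rate = 28,000 × 2 × 2 = 112,000 bytes/s.
Capacity = 16 × 1,000,000,000 = 16,000,000,000 bytes.
16,000,000,000 / 112,000 ≈ 142857.14 s → 2,380 minutes.

2,380 minutes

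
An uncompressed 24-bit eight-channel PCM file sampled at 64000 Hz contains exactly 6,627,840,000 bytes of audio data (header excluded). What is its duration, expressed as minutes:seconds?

71:55

Byte rate = 64,000 × 3 × 8 = 1,536,000 bytes/s.
Duration = 6,627,840,000 / 1,536,000 = 4,315 s.
4,315 s = 71:55.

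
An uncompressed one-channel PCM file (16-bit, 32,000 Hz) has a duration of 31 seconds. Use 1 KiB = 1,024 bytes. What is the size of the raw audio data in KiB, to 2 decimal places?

1937.50 KiB

Bytes = 32,000 samples/s × 31 s × 2 bytes/sample × 1 ch = 1,984,000 bytes.
1,984,000 / 1,024 = 1937.50 KiB.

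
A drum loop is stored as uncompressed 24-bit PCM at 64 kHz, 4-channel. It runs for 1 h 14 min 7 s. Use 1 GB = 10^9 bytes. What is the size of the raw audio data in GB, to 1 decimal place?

Duration = 1 h 14 min 7 s = 4,447 s.
Bytes = 64,000 samples/s × 4,447 s × 3 bytes/sample × 4 ch = 3,415,296,000 bytes.
3,415,296,000 / 1,000,000,000 = 3.4 GB.

3.4 GB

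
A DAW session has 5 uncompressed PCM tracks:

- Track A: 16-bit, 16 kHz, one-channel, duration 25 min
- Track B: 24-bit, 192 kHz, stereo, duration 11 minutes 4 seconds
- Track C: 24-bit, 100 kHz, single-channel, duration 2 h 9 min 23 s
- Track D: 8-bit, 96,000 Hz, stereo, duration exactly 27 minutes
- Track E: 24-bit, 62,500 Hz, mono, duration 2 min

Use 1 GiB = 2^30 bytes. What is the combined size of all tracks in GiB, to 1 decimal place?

Track A: 25 min = 1,500 s; 16,000 × 1,500 × 2 × 1 = 48,000,000 bytes.
Track B: 11 minutes 4 seconds = 664 s; 192,000 × 664 × 3 × 2 = 764,928,000 bytes.
Track C: 2 h 9 min 23 s = 7,763 s; 100,000 × 7,763 × 3 × 1 = 2,328,900,000 bytes.
Track D: exactly 27 minutes = 1,620 s; 96,000 × 1,620 × 1 × 2 = 311,040,000 bytes.
Track E: 2 min = 120 s; 62,500 × 120 × 3 × 1 = 22,500,000 bytes.
Total = 3,475,368,000 bytes = 3.2 GiB.

3.2 GiB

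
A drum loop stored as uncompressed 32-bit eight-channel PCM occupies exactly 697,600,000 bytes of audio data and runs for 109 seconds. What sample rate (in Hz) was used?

200,000 Hz

Bytes = sample_rate × seconds × bytes_per_sample × channels.
sample_rate = 697,600,000 / (109 × 4 × 8) = 697,600,000 / 3,488 = 200,000 Hz.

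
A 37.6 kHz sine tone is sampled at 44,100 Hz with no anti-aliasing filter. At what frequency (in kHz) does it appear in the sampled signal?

Nyquist = 44,100/2 = 22,050 Hz; 37,600 Hz exceeds it.
Alias = |37,600 − 1×44,100| = |37,600 − 44,100| = 6,500 Hz = 6.5 kHz.

6.5 kHz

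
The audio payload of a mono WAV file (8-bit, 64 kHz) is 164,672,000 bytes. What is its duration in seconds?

Byte rate = 64,000 × 1 × 1 = 64,000 bytes/s.
Duration = 164,672,000 / 64,000 = 2,573 s.

2,573 seconds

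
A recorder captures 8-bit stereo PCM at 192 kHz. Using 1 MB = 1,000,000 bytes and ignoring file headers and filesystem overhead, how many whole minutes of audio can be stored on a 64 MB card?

2 minutes

Uncompressed byte rate = 192,000 × 1 × 2 = 384,000 bytes/s.
Capacity = 64 × 1,000,000 = 64,000,000 bytes.
64,000,000 / 384,000 ≈ 166.67 s → 2 minutes.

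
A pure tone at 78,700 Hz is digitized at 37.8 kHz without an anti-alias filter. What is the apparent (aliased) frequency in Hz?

Nyquist = 37,800/2 = 18,900 Hz; 78,700 Hz exceeds it.
Alias = |78,700 − 2×37,800| = |78,700 − 75,600| = 3,100 Hz.

3,100 Hz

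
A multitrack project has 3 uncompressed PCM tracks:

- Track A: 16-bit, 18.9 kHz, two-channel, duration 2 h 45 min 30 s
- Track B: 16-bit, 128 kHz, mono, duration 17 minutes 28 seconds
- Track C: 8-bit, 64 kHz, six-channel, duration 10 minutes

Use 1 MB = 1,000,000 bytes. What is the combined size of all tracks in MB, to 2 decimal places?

1249.40 MB

Track A: 2 h 45 min 30 s = 9,930 s; 18,900 × 9,930 × 2 × 2 = 750,708,000 bytes.
Track B: 17 minutes 28 seconds = 1,048 s; 128,000 × 1,048 × 2 × 1 = 268,288,000 bytes.
Track C: 10 minutes = 600 s; 64,000 × 600 × 1 × 6 = 230,400,000 bytes.
Total = 1,249,396,000 bytes = 1249.40 MB.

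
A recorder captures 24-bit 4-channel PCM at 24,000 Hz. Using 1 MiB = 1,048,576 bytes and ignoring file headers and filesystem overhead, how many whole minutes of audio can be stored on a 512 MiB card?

Uncompressed byte rate = 24,000 × 3 × 4 = 288,000 bytes/s.
Capacity = 512 × 1,048,576 = 536,870,912 bytes.
536,870,912 / 288,000 ≈ 1864.14 s → 31 minutes.

31 minutes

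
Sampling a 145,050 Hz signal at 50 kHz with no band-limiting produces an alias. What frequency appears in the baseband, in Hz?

4,950 Hz

Nyquist = 50,000/2 = 25,000 Hz; 145,050 Hz exceeds it.
Alias = |145,050 − 3×50,000| = |145,050 − 150,000| = 4,950 Hz.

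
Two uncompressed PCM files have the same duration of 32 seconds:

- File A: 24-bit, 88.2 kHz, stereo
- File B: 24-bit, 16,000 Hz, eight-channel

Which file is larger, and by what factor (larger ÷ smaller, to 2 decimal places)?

File A, by a factor of 1.38

File A: 88,200 × 3 × 2 = 529,200 bytes/s.
File B: 16,000 × 3 × 8 = 384,000 bytes/s.
File A is larger; ratio = 16,934,400 / 12,288,000 = 1.38.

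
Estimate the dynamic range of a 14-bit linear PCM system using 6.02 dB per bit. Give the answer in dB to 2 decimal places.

84.28 dB

14 × 6.02 = 84.28 dB.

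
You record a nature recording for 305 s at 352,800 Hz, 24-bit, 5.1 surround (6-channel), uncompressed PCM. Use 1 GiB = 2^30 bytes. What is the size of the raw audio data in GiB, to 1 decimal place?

Bytes = 352,800 samples/s × 305 s × 3 bytes/sample × 6 ch = 1,936,872,000 bytes.
1,936,872,000 / 1,073,741,824 = 1.8 GiB.

1.8 GiB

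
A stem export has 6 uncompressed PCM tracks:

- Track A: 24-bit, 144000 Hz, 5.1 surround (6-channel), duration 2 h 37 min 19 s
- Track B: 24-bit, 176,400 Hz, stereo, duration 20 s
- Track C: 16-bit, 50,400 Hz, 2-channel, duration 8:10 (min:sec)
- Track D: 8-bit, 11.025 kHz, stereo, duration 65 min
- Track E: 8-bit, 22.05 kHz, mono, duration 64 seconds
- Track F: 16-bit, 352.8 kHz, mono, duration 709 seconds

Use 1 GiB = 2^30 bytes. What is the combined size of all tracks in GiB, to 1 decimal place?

Track A: 2 h 37 min 19 s = 9,439 s; 144,000 × 9,439 × 3 × 6 = 24,465,888,000 bytes.
Track B: 176,400 × 20 × 3 × 2 = 21,168,000 bytes.
Track C: 8:10 (min:sec) = 490 s; 50,400 × 490 × 2 × 2 = 98,784,000 bytes.
Track D: 65 min = 3,900 s; 11,025 × 3,900 × 1 × 2 = 85,995,000 bytes.
Track E: 22,050 × 64 × 1 × 1 = 1,411,200 bytes.
Track F: 352,800 × 709 × 2 × 1 = 500,270,400 bytes.
Total = 25,173,516,600 bytes = 23.4 GiB.

23.4 GiB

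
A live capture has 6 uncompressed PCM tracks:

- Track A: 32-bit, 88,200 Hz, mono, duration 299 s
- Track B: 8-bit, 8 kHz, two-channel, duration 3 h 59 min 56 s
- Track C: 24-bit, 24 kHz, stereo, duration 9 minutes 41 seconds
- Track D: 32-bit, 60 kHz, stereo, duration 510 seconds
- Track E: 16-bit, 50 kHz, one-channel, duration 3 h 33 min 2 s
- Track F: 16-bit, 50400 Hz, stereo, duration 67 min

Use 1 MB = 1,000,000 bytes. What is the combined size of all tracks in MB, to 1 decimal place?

Track A: 88,200 × 299 × 4 × 1 = 105,487,200 bytes.
Track B: 3 h 59 min 56 s = 14,396 s; 8,000 × 14,396 × 1 × 2 = 230,336,000 bytes.
Track C: 9 minutes 41 seconds = 581 s; 24,000 × 581 × 3 × 2 = 83,664,000 bytes.
Track D: 60,000 × 510 × 4 × 2 = 244,800,000 bytes.
Track E: 3 h 33 min 2 s = 12,782 s; 50,000 × 12,782 × 2 × 1 = 1,278,200,000 bytes.
Track F: 67 min = 4,020 s; 50,400 × 4,020 × 2 × 2 = 810,432,000 bytes.
Total = 2,752,919,200 bytes = 2752.9 MB.

2752.9 MB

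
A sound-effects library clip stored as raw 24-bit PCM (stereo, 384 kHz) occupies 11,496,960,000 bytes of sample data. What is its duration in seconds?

4,990 seconds

Byte rate = 384,000 × 3 × 2 = 2,304,000 bytes/s.
Duration = 11,496,960,000 / 2,304,000 = 4,990 s.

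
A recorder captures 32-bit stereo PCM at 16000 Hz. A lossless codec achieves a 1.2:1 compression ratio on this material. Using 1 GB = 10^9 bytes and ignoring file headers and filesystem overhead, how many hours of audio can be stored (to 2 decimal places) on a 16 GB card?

Uncompressed byte rate = 16,000 × 4 × 2 = 128,000 bytes/s.
After 1.2:1 compression, effective rate ≈ 106666.67 bytes/s.
Capacity = 16 × 1,000,000,000 = 16,000,000,000 bytes.
16,000,000,000 / effective rate ≈ 150000 s → 41.67 hours.

41.67 hours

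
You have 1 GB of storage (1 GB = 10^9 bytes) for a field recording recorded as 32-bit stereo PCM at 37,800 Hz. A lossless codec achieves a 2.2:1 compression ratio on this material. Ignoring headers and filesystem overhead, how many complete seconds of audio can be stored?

Uncompressed byte rate = 37,800 × 4 × 2 = 302,400 bytes/s.
After 2.2:1 compression, effective rate ≈ 137454.55 bytes/s.
Capacity = 1 × 1,000,000,000 = 1,000,000,000 bytes.
1,000,000,000 / effective rate ≈ 7275.13 s → 7,275 seconds.

7,275 seconds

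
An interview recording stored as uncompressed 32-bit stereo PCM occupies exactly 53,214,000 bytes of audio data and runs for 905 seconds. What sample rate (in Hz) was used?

Bytes = sample_rate × seconds × bytes_per_sample × channels.
sample_rate = 53,214,000 / (905 × 4 × 2) = 53,214,000 / 7,240 = 7,350 Hz.

7,350 Hz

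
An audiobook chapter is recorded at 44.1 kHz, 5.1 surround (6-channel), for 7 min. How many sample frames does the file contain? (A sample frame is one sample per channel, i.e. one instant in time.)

7 min = 420 s.
44,100 samples/s × 420 s = 18,522,000 frames.

18,522,000 sample frames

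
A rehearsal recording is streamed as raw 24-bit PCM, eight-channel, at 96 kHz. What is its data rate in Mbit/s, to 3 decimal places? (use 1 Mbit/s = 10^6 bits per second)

Bit rate = 96,000 × 24 × 8 = 18,432,000 bits/s.
= 18.432 Mbit/s.

18.432 Mbit/s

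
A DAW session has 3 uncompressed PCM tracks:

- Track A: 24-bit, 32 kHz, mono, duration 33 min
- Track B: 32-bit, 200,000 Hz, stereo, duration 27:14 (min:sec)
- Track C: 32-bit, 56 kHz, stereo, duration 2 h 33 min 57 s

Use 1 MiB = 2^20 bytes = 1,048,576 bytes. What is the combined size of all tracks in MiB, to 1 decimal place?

Track A: 33 min = 1,980 s; 32,000 × 1,980 × 3 × 1 = 190,080,000 bytes.
Track B: 27:14 (min:sec) = 1,634 s; 200,000 × 1,634 × 4 × 2 = 2,614,400,000 bytes.
Track C: 2 h 33 min 57 s = 9,237 s; 56,000 × 9,237 × 4 × 2 = 4,138,176,000 bytes.
Total = 6,942,656,000 bytes = 6621.0 MiB.

6621.0 MiB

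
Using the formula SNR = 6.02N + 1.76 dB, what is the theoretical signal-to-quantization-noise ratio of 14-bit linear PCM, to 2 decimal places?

6.02 × 14 + 1.76 = 86.04 dB.

86.04 dB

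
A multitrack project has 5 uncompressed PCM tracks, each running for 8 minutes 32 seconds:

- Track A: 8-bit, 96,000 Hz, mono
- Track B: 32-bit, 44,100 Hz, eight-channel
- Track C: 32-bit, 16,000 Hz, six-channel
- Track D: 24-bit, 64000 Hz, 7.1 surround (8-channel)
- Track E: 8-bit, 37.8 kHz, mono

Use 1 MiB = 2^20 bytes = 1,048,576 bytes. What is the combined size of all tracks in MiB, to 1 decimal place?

8 minutes 32 seconds = 512 s.
Track A: 96,000 × 512 × 1 × 1 = 49,152,000 bytes.
Track B: 44,100 × 512 × 4 × 8 = 722,534,400 bytes.
Track C: 16,000 × 512 × 4 × 6 = 196,608,000 bytes.
Track D: 64,000 × 512 × 3 × 8 = 786,432,000 bytes.
Track E: 37,800 × 512 × 1 × 1 = 19,353,600 bytes.
Total = 1,774,080,000 bytes = 1691.9 MiB.

1691.9 MiB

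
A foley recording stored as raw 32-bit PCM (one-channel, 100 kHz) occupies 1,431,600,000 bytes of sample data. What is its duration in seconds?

3,579 seconds

Byte rate = 100,000 × 4 × 1 = 400,000 bytes/s.
Duration = 1,431,600,000 / 400,000 = 3,579 s.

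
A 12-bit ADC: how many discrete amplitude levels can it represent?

2^12 = 4,096.

4,096 levels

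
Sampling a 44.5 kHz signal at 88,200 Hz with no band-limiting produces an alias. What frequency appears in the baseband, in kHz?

Nyquist = 88,200/2 = 44,100 Hz; 44,500 Hz exceeds it.
Alias = |44,500 − 1×88,200| = |44,500 − 88,200| = 43,700 Hz = 43.7 kHz.

43.7 kHz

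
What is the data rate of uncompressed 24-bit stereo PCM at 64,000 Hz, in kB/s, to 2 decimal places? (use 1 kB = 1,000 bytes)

Bit rate = 64,000 × 24 × 2 = 3,072,000 bits/s.
3,072,000 / 8 = 384,000 B/s = 384.00 kB/s.

384.00 kB/s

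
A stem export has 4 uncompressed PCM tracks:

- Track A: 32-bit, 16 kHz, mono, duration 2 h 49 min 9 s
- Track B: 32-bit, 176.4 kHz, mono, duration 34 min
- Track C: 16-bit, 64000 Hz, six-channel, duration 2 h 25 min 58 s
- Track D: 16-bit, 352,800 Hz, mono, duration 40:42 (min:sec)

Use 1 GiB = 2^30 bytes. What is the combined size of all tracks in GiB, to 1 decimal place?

Track A: 2 h 49 min 9 s = 10,149 s; 16,000 × 10,149 × 4 × 1 = 649,536,000 bytes.
Track B: 34 min = 2,040 s; 176,400 × 2,040 × 4 × 1 = 1,439,424,000 bytes.
Track C: 2 h 25 min 58 s = 8,758 s; 64,000 × 8,758 × 2 × 6 = 6,726,144,000 bytes.
Track D: 40:42 (min:sec) = 2,442 s; 352,800 × 2,442 × 2 × 1 = 1,723,075,200 bytes.
Total = 10,538,179,200 bytes = 9.8 GiB.

9.8 GiB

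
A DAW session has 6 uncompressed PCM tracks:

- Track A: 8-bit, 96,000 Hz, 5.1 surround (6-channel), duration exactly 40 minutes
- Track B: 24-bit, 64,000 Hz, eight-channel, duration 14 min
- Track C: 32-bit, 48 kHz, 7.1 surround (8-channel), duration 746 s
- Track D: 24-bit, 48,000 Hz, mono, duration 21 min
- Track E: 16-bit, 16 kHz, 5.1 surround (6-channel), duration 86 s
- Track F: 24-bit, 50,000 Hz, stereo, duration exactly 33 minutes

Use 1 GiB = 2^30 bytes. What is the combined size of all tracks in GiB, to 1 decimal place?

4.3 GiB

Track A: exactly 40 minutes = 2,400 s; 96,000 × 2,400 × 1 × 6 = 1,382,400,000 bytes.
Track B: 14 min = 840 s; 64,000 × 840 × 3 × 8 = 1,290,240,000 bytes.
Track C: 48,000 × 746 × 4 × 8 = 1,145,856,000 bytes.
Track D: 21 min = 1,260 s; 48,000 × 1,260 × 3 × 1 = 181,440,000 bytes.
Track E: 16,000 × 86 × 2 × 6 = 16,512,000 bytes.
Track F: exactly 33 minutes = 1,980 s; 50,000 × 1,980 × 3 × 2 = 594,000,000 bytes.
Total = 4,610,448,000 bytes = 4.3 GiB.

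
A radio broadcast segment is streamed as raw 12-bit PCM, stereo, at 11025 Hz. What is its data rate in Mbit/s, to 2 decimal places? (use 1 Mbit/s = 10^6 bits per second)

Bit rate = 11,025 × 12 × 2 = 264,600 bits/s.
= 0.26 Mbit/s.

0.26 Mbit/s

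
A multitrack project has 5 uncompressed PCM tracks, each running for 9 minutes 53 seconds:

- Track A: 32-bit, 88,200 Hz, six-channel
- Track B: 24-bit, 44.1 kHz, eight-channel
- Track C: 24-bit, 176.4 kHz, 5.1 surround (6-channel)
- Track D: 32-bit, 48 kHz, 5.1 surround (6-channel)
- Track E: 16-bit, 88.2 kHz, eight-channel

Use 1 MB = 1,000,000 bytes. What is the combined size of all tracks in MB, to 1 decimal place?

5285.8 MB

9 minutes 53 seconds = 593 s.
Track A: 88,200 × 593 × 4 × 6 = 1,255,262,400 bytes.
Track B: 44,100 × 593 × 3 × 8 = 627,631,200 bytes.
Track C: 176,400 × 593 × 3 × 6 = 1,882,893,600 bytes.
Track D: 48,000 × 593 × 4 × 6 = 683,136,000 bytes.
Track E: 88,200 × 593 × 2 × 8 = 836,841,600 bytes.
Total = 5,285,764,800 bytes = 5285.8 MB.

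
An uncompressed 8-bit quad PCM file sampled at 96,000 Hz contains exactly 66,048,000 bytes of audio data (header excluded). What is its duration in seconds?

Byte rate = 96,000 × 1 × 4 = 384,000 bytes/s.
Duration = 66,048,000 / 384,000 = 172 s.

172 seconds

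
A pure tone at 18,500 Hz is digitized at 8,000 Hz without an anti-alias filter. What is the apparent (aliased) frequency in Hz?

2,500 Hz

Nyquist = 8,000/2 = 4,000 Hz; 18,500 Hz exceeds it.
Alias = |18,500 − 2×8,000| = |18,500 − 16,000| = 2,500 Hz.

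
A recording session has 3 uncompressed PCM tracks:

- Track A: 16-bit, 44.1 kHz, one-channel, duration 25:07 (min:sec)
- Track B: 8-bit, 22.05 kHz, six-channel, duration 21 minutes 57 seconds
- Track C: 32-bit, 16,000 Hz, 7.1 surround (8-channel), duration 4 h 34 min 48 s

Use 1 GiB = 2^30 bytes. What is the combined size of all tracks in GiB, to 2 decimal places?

8.15 GiB

Track A: 25:07 (min:sec) = 1,507 s; 44,100 × 1,507 × 2 × 1 = 132,917,400 bytes.
Track B: 21 minutes 57 seconds = 1,317 s; 22,050 × 1,317 × 1 × 6 = 174,239,100 bytes.
Track C: 4 h 34 min 48 s = 16,488 s; 16,000 × 16,488 × 4 × 8 = 8,441,856,000 bytes.
Total = 8,749,012,500 bytes = 8.15 GiB.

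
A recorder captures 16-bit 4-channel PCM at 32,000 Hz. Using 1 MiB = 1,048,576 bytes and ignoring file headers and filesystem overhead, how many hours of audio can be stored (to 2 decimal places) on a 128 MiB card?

0.15 hours

Uncompressed byte rate = 32,000 × 2 × 4 = 256,000 bytes/s.
Capacity = 128 × 1,048,576 = 134,217,728 bytes.
134,217,728 / 256,000 ≈ 524.29 s → 0.15 hours.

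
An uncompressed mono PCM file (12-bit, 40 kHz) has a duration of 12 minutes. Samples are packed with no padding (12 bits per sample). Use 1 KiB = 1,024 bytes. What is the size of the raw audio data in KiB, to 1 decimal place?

42187.5 KiB

Duration = 12 minutes = 720 s.
Bits = 40,000 × 720 × 12 × 1 = 345,600,000 bits = 43,200,000 bytes.
43,200,000 / 1,024 = 42187.5 KiB.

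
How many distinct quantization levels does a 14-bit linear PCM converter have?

16,384 levels

2^14 = 16,384.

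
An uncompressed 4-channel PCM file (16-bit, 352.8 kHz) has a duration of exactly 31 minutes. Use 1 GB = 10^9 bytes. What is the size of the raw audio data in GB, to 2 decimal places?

5.25 GB

Duration = exactly 31 minutes = 1,860 s.
Bytes = 352,800 samples/s × 1,860 s × 2 bytes/sample × 4 ch = 5,249,664,000 bytes.
5,249,664,000 / 1,000,000,000 = 5.25 GB.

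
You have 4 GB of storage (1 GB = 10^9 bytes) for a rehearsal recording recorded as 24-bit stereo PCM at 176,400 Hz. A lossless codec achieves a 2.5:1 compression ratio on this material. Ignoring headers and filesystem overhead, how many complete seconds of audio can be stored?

Uncompressed byte rate = 176,400 × 3 × 2 = 1,058,400 bytes/s.
After 2.5:1 compression, effective rate ≈ 423360 bytes/s.
Capacity = 4 × 1,000,000,000 = 4,000,000,000 bytes.
4,000,000,000 / effective rate ≈ 9448.22 s → 9,448 seconds.

9,448 seconds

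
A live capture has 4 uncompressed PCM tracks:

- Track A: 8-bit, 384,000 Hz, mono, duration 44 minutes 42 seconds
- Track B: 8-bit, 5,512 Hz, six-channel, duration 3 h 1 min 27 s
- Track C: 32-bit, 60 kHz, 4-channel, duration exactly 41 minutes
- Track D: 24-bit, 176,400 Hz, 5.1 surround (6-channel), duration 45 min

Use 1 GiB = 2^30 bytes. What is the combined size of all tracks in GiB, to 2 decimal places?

11.48 GiB

Track A: 44 minutes 42 seconds = 2,682 s; 384,000 × 2,682 × 1 × 1 = 1,029,888,000 bytes.
Track B: 3 h 1 min 27 s = 10,887 s; 5,512 × 10,887 × 1 × 6 = 360,054,864 bytes.
Track C: exactly 41 minutes = 2,460 s; 60,000 × 2,460 × 4 × 4 = 2,361,600,000 bytes.
Track D: 45 min = 2,700 s; 176,400 × 2,700 × 3 × 6 = 8,573,040,000 bytes.
Total = 12,324,582,864 bytes = 11.48 GiB.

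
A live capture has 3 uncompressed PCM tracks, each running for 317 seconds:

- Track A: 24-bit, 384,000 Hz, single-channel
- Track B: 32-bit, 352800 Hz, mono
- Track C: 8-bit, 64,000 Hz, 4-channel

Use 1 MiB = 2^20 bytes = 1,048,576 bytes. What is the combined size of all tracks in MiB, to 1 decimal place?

852.3 MiB

Track A: 384,000 × 317 × 3 × 1 = 365,184,000 bytes.
Track B: 352,800 × 317 × 4 × 1 = 447,350,400 bytes.
Track C: 64,000 × 317 × 1 × 4 = 81,152,000 bytes.
Total = 893,686,400 bytes = 852.3 MiB.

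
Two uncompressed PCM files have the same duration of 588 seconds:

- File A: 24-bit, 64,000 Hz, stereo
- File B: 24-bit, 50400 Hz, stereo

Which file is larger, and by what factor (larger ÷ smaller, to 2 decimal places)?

File A: 64,000 × 3 × 2 = 384,000 bytes/s.
File B: 50,400 × 3 × 2 = 302,400 bytes/s.
File A is larger; ratio = 225,792,000 / 177,811,200 = 1.27.

File A, by a factor of 1.27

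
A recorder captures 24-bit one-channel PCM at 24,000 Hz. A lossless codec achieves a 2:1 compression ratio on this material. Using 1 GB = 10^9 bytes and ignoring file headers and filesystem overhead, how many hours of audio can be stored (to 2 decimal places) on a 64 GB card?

Uncompressed byte rate = 24,000 × 3 × 1 = 72,000 bytes/s.
After 2:1 compression, effective rate ≈ 36000 bytes/s.
Capacity = 64 × 1,000,000,000 = 64,000,000,000 bytes.
64,000,000,000 / effective rate ≈ 1777777.78 s → 493.83 hours.

493.83 hours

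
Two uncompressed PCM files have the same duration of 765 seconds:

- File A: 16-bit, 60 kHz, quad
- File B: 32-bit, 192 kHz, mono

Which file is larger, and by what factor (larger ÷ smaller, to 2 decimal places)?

File B, by a factor of 1.60

File A: 60,000 × 2 × 4 = 480,000 bytes/s.
File B: 192,000 × 4 × 1 = 768,000 bytes/s.
File B is larger; ratio = 587,520,000 / 367,200,000 = 1.60.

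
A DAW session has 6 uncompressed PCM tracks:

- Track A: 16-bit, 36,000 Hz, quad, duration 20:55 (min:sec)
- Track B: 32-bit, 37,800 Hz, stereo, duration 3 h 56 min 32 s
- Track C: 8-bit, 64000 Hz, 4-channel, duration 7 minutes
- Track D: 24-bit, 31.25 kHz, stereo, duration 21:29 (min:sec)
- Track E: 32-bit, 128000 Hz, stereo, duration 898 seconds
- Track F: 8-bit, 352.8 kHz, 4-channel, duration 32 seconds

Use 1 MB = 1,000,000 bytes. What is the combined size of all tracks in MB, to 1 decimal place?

5967.0 MB

Track A: 20:55 (min:sec) = 1,255 s; 36,000 × 1,255 × 2 × 4 = 361,440,000 bytes.
Track B: 3 h 56 min 32 s = 14,192 s; 37,800 × 14,192 × 4 × 2 = 4,291,660,800 bytes.
Track C: 7 minutes = 420 s; 64,000 × 420 × 1 × 4 = 107,520,000 bytes.
Track D: 21:29 (min:sec) = 1,289 s; 31,250 × 1,289 × 3 × 2 = 241,687,500 bytes.
Track E: 128,000 × 898 × 4 × 2 = 919,552,000 bytes.
Track F: 352,800 × 32 × 1 × 4 = 45,158,400 bytes.
Total = 5,967,018,700 bytes = 5967.0 MB.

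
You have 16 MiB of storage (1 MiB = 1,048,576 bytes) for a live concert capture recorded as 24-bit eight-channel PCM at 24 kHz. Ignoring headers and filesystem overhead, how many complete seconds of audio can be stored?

Uncompressed byte rate = 24,000 × 3 × 8 = 576,000 bytes/s.
Capacity = 16 × 1,048,576 = 16,777,216 bytes.
16,777,216 / 576,000 ≈ 29.13 s → 29 seconds.

29 seconds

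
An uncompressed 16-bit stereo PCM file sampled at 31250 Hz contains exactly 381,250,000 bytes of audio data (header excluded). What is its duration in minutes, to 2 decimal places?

Byte rate = 31,250 × 2 × 2 = 125,000 bytes/s.
Duration = 381,250,000 / 125,000 = 3,050 s.
3,050 s / 60 = 50.83 minutes.

50.83 minutes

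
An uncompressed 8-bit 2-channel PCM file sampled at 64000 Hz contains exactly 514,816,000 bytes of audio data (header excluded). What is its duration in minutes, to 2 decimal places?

Byte rate = 64,000 × 1 × 2 = 128,000 bytes/s.
Duration = 514,816,000 / 128,000 = 4,022 s.
4,022 s / 60 = 67.03 minutes.

67.03 minutes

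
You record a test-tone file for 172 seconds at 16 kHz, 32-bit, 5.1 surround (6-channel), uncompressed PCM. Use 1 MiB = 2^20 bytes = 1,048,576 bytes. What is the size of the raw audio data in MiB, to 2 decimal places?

Bytes = 16,000 samples/s × 172 s × 4 bytes/sample × 6 ch = 66,048,000 bytes.
66,048,000 / 1,048,576 = 62.99 MiB.

62.99 MiB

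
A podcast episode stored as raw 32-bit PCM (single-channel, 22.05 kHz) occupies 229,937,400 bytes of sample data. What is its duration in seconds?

2,607 seconds

Byte rate = 22,050 × 4 × 1 = 88,200 bytes/s.
Duration = 229,937,400 / 88,200 = 2,607 s.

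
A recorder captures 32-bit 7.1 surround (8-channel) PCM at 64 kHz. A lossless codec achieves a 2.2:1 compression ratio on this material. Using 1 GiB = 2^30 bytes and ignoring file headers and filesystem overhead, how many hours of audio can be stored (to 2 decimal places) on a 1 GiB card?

Uncompressed byte rate = 64,000 × 4 × 8 = 2,048,000 bytes/s.
After 2.2:1 compression, effective rate ≈ 930909.09 bytes/s.
Capacity = 1 × 1,073,741,824 = 1,073,741,824 bytes.
1,073,741,824 / effective rate ≈ 1153.43 s → 0.32 hours.

0.32 hours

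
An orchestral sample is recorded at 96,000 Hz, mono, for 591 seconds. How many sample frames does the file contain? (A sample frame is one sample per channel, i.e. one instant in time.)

56,736,000 sample frames

96,000 samples/s × 591 s = 56,736,000 frames.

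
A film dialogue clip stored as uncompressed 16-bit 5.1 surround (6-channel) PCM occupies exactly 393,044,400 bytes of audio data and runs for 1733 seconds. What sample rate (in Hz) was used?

18,900 Hz

Bytes = sample_rate × seconds × bytes_per_sample × channels.
sample_rate = 393,044,400 / (1,733 × 2 × 6) = 393,044,400 / 20,796 = 18,900 Hz.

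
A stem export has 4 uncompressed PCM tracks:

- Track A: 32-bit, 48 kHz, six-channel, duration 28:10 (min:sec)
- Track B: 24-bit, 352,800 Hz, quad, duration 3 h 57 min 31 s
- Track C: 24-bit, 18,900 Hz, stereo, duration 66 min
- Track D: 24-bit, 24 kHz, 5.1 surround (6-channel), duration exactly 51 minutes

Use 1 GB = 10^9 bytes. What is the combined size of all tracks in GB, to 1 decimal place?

64.1 GB

Track A: 28:10 (min:sec) = 1,690 s; 48,000 × 1,690 × 4 × 6 = 1,946,880,000 bytes.
Track B: 3 h 57 min 31 s = 14,251 s; 352,800 × 14,251 × 3 × 4 = 60,333,033,600 bytes.
Track C: 66 min = 3,960 s; 18,900 × 3,960 × 3 × 2 = 449,064,000 bytes.
Track D: exactly 51 minutes = 3,060 s; 24,000 × 3,060 × 3 × 6 = 1,321,920,000 bytes.
Total = 64,050,897,600 bytes = 64.1 GB.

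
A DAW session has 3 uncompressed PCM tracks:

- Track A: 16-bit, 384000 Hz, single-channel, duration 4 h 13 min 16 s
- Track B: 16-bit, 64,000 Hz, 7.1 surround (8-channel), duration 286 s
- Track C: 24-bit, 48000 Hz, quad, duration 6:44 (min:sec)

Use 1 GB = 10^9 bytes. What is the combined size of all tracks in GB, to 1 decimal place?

Track A: 4 h 13 min 16 s = 15,196 s; 384,000 × 15,196 × 2 × 1 = 11,670,528,000 bytes.
Track B: 64,000 × 286 × 2 × 8 = 292,864,000 bytes.
Track C: 6:44 (min:sec) = 404 s; 48,000 × 404 × 3 × 4 = 232,704,000 bytes.
Total = 12,196,096,000 bytes = 12.2 GB.

12.2 GB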